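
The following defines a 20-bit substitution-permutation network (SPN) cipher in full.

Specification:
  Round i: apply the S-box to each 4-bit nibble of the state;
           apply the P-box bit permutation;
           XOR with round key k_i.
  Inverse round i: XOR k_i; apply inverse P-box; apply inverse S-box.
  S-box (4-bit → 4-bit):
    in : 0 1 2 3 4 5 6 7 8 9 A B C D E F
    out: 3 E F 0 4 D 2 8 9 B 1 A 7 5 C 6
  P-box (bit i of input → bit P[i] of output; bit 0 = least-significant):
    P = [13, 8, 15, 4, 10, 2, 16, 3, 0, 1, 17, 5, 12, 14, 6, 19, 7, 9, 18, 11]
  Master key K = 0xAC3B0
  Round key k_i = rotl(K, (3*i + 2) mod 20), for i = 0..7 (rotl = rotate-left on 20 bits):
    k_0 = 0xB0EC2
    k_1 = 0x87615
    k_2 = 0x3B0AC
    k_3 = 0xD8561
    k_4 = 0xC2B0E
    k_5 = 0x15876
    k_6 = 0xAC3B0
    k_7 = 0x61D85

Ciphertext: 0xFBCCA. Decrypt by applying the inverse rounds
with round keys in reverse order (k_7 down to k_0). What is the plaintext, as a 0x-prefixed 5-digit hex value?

s_0 = ciphertext = 0xFBCCA
s_1 = InvRound(s_0, k_7) = 0x3E01C
s_2 = InvRound(s_1, k_6) = 0x07710
s_3 = InvRound(s_2, k_5) = 0xB4BC0
s_4 = InvRound(s_3, k_4) = 0xDFF1A
s_5 = InvRound(s_4, k_3) = 0xBC978
s_6 = InvRound(s_5, k_2) = 0x82369
s_7 = InvRound(s_6, k_1) = 0x3C79B
s_8 = InvRound(s_7, k_0) = 0x71A71

0x71A71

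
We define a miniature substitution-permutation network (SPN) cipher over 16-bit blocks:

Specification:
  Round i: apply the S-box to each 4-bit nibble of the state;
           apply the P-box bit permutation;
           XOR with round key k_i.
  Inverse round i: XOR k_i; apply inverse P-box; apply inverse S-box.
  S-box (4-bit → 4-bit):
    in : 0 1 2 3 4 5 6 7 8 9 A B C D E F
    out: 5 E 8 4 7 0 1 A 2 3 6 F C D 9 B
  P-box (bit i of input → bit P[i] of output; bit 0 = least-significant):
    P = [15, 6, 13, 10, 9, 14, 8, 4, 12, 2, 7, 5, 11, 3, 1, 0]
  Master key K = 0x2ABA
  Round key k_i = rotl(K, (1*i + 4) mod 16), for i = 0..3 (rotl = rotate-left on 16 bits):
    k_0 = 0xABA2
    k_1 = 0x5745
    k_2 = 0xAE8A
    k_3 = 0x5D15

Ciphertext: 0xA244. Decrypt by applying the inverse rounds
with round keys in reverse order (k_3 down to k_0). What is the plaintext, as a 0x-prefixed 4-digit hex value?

s_0 = ciphertext = 0xA244
s_1 = InvRound(s_0, k_3) = 0xE6BB
s_2 = InvRound(s_1, k_2) = 0xE275
s_3 = InvRound(s_2, k_1) = 0x5ECD
s_4 = InvRound(s_3, k_0) = 0x1FAB

0x1FAB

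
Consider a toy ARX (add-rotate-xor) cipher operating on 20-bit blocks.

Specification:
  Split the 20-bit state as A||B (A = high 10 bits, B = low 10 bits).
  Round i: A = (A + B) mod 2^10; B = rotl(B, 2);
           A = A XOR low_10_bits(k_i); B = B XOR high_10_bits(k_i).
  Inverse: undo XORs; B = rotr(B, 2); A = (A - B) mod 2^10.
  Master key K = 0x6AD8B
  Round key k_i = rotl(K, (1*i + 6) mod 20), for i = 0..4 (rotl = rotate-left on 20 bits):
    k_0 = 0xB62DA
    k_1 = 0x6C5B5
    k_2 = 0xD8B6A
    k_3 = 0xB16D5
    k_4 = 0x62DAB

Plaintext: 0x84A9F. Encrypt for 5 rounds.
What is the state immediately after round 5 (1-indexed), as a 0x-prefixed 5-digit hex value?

s_0 = plaintext = 0x84A9F
s_1 = Round(s_0, k_0) = 0x9ACA6
s_2 = Round(s_1, k_1) = 0xA9329
s_3 = Round(s_2, k_2) = 0xA9FC5
s_4 = Round(s_3, k_3) = 0x2E5D2
s_5 = Round(s_4, k_4) = 0xC82C2

0xC82C2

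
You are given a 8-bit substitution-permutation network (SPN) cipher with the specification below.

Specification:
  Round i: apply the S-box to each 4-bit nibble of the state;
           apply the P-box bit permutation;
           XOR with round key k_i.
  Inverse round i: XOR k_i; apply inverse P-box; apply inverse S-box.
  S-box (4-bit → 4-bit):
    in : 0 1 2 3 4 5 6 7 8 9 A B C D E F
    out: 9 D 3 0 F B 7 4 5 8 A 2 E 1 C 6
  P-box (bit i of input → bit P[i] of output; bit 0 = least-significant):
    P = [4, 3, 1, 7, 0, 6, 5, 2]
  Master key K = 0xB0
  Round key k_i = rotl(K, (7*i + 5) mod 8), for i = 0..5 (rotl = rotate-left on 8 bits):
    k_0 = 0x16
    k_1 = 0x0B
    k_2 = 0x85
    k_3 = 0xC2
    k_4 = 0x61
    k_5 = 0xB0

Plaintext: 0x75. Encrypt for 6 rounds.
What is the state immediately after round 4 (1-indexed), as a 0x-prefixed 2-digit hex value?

0x30

s_0 = plaintext = 0x75
s_1 = Round(s_0, k_0) = 0xAE
s_2 = Round(s_1, k_1) = 0xCD
s_3 = Round(s_2, k_2) = 0xF1
s_4 = Round(s_3, k_3) = 0x30
s_5 = Round(s_4, k_4) = 0xF1
s_6 = Round(s_5, k_5) = 0x42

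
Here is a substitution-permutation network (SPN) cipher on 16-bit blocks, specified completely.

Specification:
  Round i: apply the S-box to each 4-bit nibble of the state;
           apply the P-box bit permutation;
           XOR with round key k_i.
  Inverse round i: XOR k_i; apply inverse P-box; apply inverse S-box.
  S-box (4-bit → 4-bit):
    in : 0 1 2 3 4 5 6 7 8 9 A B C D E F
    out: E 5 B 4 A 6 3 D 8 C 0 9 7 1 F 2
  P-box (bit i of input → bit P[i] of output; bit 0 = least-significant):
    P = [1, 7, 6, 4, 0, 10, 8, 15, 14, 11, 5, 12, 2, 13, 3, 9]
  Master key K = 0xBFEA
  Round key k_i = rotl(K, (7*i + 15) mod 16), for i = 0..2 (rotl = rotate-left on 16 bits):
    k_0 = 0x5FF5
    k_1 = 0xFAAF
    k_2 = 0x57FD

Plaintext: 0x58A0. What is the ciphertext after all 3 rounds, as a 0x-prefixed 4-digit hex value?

s_0 = plaintext = 0x58A0
s_1 = Round(s_0, k_0) = 0x6F2D
s_2 = Round(s_1, k_1) = 0x56A8
s_3 = Round(s_2, k_2) = 0x3FE5

0x3FE5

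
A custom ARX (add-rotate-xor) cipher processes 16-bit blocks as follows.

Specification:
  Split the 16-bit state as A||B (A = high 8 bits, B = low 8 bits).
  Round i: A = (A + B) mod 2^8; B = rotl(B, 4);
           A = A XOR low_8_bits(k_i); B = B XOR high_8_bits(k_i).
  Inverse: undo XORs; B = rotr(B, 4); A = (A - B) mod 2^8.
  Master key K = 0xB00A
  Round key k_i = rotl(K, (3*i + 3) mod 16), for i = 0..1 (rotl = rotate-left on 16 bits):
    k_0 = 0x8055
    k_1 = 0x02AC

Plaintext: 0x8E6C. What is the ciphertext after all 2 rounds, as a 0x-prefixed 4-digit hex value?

0x5966

s_0 = plaintext = 0x8E6C
s_1 = Round(s_0, k_0) = 0xAF46
s_2 = Round(s_1, k_1) = 0x5966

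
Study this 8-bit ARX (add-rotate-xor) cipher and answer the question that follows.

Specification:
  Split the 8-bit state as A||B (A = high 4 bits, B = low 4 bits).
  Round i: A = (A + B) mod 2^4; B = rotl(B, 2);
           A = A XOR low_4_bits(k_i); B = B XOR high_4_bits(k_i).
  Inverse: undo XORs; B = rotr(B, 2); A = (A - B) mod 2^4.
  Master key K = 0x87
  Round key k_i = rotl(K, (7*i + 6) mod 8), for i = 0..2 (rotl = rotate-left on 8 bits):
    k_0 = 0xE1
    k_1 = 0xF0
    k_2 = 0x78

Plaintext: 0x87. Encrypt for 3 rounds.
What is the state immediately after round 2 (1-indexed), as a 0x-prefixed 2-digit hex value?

0x13

s_0 = plaintext = 0x87
s_1 = Round(s_0, k_0) = 0xE3
s_2 = Round(s_1, k_1) = 0x13
s_3 = Round(s_2, k_2) = 0xCB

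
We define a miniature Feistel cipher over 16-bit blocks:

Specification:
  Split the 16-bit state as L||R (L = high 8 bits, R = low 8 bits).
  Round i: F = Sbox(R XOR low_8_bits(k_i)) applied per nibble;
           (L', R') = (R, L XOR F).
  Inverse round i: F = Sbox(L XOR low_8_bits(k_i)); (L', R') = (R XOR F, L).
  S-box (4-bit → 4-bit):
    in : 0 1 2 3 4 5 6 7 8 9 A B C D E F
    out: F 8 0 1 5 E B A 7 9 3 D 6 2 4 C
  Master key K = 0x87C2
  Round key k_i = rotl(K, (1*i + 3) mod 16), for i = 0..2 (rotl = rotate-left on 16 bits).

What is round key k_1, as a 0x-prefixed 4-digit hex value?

K = 0x87C2
k_0 = rotl(K, (1*0+3) mod 16) = rotl(K, 3) = 0x3E14
k_1 = rotl(K, (1*1+3) mod 16) = rotl(K, 4) = 0x7C28

0x7C28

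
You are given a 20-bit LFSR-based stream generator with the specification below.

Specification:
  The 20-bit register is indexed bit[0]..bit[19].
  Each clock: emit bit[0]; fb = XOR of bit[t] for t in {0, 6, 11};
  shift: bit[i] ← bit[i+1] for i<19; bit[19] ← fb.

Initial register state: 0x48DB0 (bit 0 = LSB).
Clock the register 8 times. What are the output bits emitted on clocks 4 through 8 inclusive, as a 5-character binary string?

reg_0 = 0x48DB0
clock 1: out=0, reg = 0xA46D8
clock 2: out=0, reg = 0xD236C
clock 3: out=0, reg = 0xE91B6
clock 4: out=0, reg = 0x748DB
clock 5: out=1, reg = 0xBA46D
clock 6: out=1, reg = 0x5D236
clock 7: out=0, reg = 0x2E91B
clock 8: out=1, reg = 0x1748D

01101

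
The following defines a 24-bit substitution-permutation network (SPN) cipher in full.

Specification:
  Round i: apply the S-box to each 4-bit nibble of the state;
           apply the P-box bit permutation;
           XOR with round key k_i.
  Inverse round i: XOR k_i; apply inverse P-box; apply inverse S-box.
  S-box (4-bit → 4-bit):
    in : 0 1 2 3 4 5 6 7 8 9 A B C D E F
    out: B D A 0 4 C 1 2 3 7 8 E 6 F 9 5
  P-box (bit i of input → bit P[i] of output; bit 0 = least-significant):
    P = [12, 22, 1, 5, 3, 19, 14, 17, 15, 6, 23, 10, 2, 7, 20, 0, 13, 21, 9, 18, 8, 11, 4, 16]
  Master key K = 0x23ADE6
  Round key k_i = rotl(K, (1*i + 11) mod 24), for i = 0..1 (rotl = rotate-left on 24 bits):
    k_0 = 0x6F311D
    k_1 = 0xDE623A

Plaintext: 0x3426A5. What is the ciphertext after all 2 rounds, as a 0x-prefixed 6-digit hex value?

s_0 = plaintext = 0x3426A5
s_1 = Round(s_0, k_0) = 0x6DB3BE
s_2 = Round(s_1, k_1) = 0xE0119B

0xE0119B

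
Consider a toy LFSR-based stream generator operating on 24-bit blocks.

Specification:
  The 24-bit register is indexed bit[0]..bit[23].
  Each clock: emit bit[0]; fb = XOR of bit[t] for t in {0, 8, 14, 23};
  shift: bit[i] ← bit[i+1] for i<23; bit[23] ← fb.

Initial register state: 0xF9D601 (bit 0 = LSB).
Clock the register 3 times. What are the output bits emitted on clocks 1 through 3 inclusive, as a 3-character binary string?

reg_0 = 0xF9D601
clock 1: out=1, reg = 0xFCEB00
clock 2: out=0, reg = 0xFE7580
clock 3: out=0, reg = 0xFF3AC0

100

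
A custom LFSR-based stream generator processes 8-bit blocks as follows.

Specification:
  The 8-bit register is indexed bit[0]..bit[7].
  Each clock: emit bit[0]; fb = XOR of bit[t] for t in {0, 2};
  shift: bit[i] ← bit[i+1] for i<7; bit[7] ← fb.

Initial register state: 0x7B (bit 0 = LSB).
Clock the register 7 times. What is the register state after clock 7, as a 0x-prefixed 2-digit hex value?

reg_0 = 0x7B
clock 1: out=1, reg = 0xBD
clock 2: out=1, reg = 0x5E
clock 3: out=0, reg = 0xAF
clock 4: out=1, reg = 0x57
clock 5: out=1, reg = 0x2B
clock 6: out=1, reg = 0x95
clock 7: out=1, reg = 0x4A

0x4A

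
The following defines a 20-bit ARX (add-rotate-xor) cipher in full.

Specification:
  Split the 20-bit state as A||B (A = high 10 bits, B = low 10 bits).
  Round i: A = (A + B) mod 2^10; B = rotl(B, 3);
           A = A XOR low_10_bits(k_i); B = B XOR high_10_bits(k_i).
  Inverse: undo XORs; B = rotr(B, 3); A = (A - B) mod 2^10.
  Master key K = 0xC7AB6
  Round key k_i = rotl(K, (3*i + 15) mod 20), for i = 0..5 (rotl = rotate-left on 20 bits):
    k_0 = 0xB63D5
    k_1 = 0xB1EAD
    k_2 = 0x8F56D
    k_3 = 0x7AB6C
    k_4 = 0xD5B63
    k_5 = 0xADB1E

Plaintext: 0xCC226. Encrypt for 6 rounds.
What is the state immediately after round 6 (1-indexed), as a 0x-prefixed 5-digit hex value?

s_0 = plaintext = 0xCC226
s_1 = Round(s_0, k_0) = 0xA0FEC
s_2 = Round(s_1, k_1) = 0x309A0
s_3 = Round(s_2, k_2) = 0xC3F3E
s_4 = Round(s_3, k_3) = 0x4841C
s_5 = Round(s_4, k_4) = 0x97BB6
s_6 = Round(s_5, k_5) = 0x42B01

0x42B01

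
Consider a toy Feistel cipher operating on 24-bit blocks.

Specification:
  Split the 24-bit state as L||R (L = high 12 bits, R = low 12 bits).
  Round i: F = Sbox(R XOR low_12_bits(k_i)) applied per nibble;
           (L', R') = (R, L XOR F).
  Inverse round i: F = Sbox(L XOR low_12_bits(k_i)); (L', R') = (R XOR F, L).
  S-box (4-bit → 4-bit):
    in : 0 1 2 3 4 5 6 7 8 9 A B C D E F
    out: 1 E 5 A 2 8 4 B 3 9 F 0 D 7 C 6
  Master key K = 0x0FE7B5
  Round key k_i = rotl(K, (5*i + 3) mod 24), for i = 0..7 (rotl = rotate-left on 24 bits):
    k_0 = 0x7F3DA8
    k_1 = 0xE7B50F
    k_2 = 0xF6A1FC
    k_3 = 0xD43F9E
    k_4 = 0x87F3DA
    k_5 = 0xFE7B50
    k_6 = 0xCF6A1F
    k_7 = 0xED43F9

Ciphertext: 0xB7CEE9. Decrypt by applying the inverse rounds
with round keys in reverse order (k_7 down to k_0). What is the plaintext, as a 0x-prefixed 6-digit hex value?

0xF16036

s_0 = ciphertext = 0xB7CEE9
s_1 = InvRound(s_0, k_7) = 0xDD1B7C
s_2 = InvRound(s_1, k_6) = 0x0A0DD1
s_3 = InvRound(s_2, k_5) = 0xDB00A0
s_4 = InvRound(s_3, k_4) = 0xCEFDB0
s_5 = InvRound(s_4, k_3) = 0x70ECEF
s_6 = InvRound(s_5, k_2) = 0x88A70E
s_7 = InvRound(s_6, k_1) = 0x03688A
s_8 = InvRound(s_7, k_0) = 0xF16036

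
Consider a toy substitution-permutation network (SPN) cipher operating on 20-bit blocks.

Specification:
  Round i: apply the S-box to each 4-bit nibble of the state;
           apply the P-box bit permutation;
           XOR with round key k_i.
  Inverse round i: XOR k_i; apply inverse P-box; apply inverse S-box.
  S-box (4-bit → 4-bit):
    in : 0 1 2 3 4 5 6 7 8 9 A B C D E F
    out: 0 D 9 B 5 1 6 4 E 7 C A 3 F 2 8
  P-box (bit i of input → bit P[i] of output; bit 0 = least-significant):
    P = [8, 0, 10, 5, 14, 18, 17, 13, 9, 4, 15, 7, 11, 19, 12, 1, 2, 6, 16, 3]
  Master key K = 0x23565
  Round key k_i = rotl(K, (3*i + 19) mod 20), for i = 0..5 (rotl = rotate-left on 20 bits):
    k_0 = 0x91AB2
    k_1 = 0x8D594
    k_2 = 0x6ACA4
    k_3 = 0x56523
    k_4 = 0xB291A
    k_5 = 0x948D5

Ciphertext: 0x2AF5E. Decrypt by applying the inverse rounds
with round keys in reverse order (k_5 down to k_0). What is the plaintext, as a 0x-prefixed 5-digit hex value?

0x82BB8

s_0 = ciphertext = 0x2AF5E
s_1 = InvRound(s_0, k_5) = 0xAB119
s_2 = InvRound(s_1, k_4) = 0x7170E
s_3 = InvRound(s_2, k_3) = 0x2751B
s_4 = InvRound(s_3, k_2) = 0x218C3
s_5 = InvRound(s_4, k_1) = 0xC3649
s_6 = InvRound(s_5, k_0) = 0x82BB8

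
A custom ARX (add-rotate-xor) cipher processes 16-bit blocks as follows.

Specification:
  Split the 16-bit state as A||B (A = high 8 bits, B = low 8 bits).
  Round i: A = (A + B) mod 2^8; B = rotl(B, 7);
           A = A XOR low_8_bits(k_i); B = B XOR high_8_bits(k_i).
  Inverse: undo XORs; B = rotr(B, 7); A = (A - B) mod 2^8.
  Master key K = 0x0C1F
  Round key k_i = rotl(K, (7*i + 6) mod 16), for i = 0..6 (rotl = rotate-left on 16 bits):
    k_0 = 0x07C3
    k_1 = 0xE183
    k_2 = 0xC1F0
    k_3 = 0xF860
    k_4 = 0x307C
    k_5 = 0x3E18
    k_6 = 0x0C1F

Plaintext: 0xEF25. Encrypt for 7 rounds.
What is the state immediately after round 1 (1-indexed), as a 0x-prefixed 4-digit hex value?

s_0 = plaintext = 0xEF25
s_1 = Round(s_0, k_0) = 0xD795
s_2 = Round(s_1, k_1) = 0xEF2B
s_3 = Round(s_2, k_2) = 0xEA54
s_4 = Round(s_3, k_3) = 0x5ED2
s_5 = Round(s_4, k_4) = 0x4C59
s_6 = Round(s_5, k_5) = 0xBD92
s_7 = Round(s_6, k_6) = 0x5045

0xD795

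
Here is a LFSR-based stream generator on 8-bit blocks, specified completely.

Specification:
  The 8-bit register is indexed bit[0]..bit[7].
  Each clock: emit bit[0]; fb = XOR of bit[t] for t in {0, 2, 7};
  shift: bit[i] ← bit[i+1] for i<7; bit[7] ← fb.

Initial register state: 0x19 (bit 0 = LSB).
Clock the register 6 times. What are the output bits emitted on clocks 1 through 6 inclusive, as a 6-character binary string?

100110

reg_0 = 0x19
clock 1: out=1, reg = 0x8C
clock 2: out=0, reg = 0x46
clock 3: out=0, reg = 0xA3
clock 4: out=1, reg = 0x51
clock 5: out=1, reg = 0xA8
clock 6: out=0, reg = 0xD4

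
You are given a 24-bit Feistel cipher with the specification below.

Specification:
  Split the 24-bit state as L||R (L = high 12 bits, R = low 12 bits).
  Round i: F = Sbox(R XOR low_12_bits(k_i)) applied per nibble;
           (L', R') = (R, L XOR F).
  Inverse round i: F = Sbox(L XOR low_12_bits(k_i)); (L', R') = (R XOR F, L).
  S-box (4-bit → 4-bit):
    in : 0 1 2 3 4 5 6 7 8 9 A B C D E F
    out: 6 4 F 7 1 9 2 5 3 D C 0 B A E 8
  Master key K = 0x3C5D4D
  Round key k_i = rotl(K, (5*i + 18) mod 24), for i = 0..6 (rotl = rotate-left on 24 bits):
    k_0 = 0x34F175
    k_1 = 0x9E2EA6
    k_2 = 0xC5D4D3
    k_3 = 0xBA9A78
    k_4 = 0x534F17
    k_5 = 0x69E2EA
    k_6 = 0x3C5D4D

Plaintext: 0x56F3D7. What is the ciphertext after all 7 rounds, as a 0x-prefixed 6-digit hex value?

s_0 = plaintext = 0x56F3D7
s_1 = Round(s_0, k_0) = 0x3D7AA0
s_2 = Round(s_1, k_1) = 0xAA02B5
s_3 = Round(s_2, k_2) = 0x2B5882
s_4 = Round(s_3, k_3) = 0x882D39
s_5 = Round(s_4, k_4) = 0xD3977C
s_6 = Round(s_5, k_5) = 0x77C4EB
s_7 = Round(s_6, k_6) = 0x4EBABE

0x4EBABE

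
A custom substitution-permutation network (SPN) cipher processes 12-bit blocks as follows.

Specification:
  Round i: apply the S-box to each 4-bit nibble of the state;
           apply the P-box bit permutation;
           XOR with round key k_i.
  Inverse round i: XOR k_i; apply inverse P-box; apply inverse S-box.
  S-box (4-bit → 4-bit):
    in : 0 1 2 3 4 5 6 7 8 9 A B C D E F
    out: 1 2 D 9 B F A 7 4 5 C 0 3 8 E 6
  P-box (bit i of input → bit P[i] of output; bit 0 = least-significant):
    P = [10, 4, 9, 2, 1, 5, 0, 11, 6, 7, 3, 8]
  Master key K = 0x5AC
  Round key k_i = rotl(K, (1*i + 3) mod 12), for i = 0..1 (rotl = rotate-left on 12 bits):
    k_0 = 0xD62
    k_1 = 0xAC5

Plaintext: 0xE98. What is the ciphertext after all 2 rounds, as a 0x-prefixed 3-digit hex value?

s_0 = plaintext = 0xE98
s_1 = Round(s_0, k_0) = 0xEE9
s_2 = Round(s_1, k_1) = 0x56C

0x56C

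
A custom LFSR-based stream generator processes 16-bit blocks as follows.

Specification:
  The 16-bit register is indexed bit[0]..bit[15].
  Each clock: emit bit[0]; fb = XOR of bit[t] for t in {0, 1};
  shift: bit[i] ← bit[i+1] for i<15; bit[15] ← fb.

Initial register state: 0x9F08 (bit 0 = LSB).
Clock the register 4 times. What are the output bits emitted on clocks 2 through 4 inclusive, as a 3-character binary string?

reg_0 = 0x9F08
clock 1: out=0, reg = 0x4F84
clock 2: out=0, reg = 0x27C2
clock 3: out=0, reg = 0x93E1
clock 4: out=1, reg = 0xC9F0

001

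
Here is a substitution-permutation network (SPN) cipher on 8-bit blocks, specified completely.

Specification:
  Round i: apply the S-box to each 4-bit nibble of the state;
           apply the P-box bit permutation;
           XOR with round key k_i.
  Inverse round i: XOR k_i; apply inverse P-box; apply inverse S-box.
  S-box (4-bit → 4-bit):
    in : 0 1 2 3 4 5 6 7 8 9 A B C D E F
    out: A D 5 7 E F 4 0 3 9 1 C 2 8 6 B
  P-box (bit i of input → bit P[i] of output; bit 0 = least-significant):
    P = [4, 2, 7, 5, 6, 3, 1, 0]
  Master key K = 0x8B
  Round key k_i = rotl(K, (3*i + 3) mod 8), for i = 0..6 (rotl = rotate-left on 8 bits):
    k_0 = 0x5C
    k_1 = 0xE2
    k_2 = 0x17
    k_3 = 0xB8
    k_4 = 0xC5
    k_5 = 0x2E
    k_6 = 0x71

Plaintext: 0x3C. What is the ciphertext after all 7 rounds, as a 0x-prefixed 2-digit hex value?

s_0 = plaintext = 0x3C
s_1 = Round(s_0, k_0) = 0x12
s_2 = Round(s_1, k_1) = 0x31
s_3 = Round(s_2, k_2) = 0xED
s_4 = Round(s_3, k_3) = 0x92
s_5 = Round(s_4, k_4) = 0x14
s_6 = Round(s_5, k_5) = 0xC9
s_7 = Round(s_6, k_6) = 0x49

0x49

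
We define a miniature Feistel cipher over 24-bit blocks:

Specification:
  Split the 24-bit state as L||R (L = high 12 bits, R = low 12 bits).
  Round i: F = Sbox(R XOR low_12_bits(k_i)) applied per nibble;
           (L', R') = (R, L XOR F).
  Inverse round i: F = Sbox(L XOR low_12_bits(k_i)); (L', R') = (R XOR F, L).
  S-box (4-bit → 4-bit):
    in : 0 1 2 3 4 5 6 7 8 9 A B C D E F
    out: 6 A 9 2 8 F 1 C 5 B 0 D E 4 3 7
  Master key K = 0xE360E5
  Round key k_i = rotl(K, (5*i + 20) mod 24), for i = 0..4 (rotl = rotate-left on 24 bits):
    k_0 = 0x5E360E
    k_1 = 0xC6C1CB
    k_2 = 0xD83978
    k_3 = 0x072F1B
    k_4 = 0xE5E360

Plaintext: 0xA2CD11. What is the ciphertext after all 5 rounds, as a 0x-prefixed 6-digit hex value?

s_0 = plaintext = 0xA2CD11
s_1 = Round(s_0, k_0) = 0xD1178B
s_2 = Round(s_1, k_1) = 0x78BC97
s_3 = Round(s_2, k_2) = 0xC978BC
s_4 = Round(s_3, k_3) = 0x8BC09B
s_5 = Round(s_4, k_4) = 0x09BAC1

0x09BAC1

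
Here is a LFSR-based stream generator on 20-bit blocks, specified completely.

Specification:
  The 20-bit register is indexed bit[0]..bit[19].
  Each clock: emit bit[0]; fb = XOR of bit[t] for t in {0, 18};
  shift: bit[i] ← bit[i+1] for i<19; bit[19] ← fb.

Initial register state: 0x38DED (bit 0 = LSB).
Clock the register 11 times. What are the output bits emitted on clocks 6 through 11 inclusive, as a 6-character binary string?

111101

reg_0 = 0x38DED
clock 1: out=1, reg = 0x9C6F6
clock 2: out=0, reg = 0x4E37B
clock 3: out=1, reg = 0x271BD
clock 4: out=1, reg = 0x938DE
clock 5: out=0, reg = 0x49C6F
clock 6: out=1, reg = 0x24E37
clock 7: out=1, reg = 0x9271B
clock 8: out=1, reg = 0xC938D
clock 9: out=1, reg = 0x649C6
clock 10: out=0, reg = 0xB24E3
clock 11: out=1, reg = 0xD9271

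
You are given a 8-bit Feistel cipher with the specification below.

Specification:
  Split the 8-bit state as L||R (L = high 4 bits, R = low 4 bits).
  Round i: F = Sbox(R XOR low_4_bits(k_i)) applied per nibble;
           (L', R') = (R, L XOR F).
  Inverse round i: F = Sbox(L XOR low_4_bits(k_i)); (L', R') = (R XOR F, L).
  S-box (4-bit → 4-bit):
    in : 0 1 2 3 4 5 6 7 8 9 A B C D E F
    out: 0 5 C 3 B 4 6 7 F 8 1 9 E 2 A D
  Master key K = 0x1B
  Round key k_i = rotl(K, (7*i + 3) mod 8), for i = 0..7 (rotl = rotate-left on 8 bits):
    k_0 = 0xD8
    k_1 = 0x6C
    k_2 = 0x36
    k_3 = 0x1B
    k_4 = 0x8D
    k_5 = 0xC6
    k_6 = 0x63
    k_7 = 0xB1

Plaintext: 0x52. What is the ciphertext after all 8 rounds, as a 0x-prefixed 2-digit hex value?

0xA0

s_0 = plaintext = 0x52
s_1 = Round(s_0, k_0) = 0x24
s_2 = Round(s_1, k_1) = 0x4D
s_3 = Round(s_2, k_2) = 0xDD
s_4 = Round(s_3, k_3) = 0xDB
s_5 = Round(s_4, k_4) = 0xBB
s_6 = Round(s_5, k_5) = 0xB9
s_7 = Round(s_6, k_6) = 0x9A
s_8 = Round(s_7, k_7) = 0xA0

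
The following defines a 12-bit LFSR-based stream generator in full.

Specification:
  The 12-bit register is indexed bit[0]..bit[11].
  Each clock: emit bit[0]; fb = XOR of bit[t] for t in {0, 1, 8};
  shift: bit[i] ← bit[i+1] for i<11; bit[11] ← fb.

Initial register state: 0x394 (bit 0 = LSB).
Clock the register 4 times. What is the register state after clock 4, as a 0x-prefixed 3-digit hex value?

0xD39

reg_0 = 0x394
clock 1: out=0, reg = 0x9CA
clock 2: out=0, reg = 0x4E5
clock 3: out=1, reg = 0xA72
clock 4: out=0, reg = 0xD39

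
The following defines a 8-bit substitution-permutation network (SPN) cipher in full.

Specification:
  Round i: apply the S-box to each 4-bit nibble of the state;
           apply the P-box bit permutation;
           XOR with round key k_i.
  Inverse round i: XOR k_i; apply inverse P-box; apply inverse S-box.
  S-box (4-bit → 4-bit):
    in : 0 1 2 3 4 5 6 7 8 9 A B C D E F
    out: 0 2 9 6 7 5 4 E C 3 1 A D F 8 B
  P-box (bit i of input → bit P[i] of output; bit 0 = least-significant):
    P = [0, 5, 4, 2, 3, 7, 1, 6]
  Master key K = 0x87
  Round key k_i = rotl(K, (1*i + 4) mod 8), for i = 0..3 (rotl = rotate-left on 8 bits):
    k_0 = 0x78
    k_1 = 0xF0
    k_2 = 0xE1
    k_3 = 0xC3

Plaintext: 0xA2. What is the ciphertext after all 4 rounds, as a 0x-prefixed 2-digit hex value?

s_0 = plaintext = 0xA2
s_1 = Round(s_0, k_0) = 0x75
s_2 = Round(s_1, k_1) = 0x23
s_3 = Round(s_2, k_2) = 0x99
s_4 = Round(s_3, k_3) = 0x6A

0x6A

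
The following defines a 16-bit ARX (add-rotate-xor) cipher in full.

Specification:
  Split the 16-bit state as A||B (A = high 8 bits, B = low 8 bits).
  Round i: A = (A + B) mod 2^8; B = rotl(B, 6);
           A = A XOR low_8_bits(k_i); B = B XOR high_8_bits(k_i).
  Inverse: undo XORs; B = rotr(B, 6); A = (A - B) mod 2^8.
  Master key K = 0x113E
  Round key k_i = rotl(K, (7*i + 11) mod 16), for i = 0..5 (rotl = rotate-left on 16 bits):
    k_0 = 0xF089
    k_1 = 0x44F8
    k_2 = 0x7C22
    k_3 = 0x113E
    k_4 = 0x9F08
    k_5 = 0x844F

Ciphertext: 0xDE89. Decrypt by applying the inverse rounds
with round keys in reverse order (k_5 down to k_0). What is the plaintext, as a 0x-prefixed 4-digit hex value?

0x7027

s_0 = ciphertext = 0xDE89
s_1 = InvRound(s_0, k_5) = 0x5D34
s_2 = InvRound(s_1, k_4) = 0xA7AE
s_3 = InvRound(s_2, k_3) = 0x9BFE
s_4 = InvRound(s_3, k_2) = 0xAF0A
s_5 = InvRound(s_4, k_1) = 0x1E39
s_6 = InvRound(s_5, k_0) = 0x7027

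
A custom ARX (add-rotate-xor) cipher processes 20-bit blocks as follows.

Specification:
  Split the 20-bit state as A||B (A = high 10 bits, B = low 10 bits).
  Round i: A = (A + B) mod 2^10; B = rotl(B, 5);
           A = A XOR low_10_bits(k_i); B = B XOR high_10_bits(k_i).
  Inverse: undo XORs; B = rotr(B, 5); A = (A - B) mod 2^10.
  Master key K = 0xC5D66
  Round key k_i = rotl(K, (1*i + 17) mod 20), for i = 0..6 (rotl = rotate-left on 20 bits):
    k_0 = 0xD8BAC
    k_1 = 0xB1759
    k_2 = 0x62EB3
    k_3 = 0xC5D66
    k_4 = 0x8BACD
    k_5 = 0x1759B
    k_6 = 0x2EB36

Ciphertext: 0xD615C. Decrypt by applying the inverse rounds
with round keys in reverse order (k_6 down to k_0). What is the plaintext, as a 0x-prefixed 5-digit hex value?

s_0 = ciphertext = 0xD615C
s_1 = InvRound(s_0, k_6) = 0xE7CCF
s_2 = InvRound(s_1, k_5) = 0xF0244
s_3 = InvRound(s_2, k_4) = 0xF2943
s_4 = InvRound(s_3, k_3) = 0x06A92
s_5 = InvRound(s_4, k_2) = 0xDC738
s_6 = InvRound(s_5, k_1) = 0x1E7AF
s_7 = InvRound(s_6, k_0) = 0x8BDA6

0x8BDA6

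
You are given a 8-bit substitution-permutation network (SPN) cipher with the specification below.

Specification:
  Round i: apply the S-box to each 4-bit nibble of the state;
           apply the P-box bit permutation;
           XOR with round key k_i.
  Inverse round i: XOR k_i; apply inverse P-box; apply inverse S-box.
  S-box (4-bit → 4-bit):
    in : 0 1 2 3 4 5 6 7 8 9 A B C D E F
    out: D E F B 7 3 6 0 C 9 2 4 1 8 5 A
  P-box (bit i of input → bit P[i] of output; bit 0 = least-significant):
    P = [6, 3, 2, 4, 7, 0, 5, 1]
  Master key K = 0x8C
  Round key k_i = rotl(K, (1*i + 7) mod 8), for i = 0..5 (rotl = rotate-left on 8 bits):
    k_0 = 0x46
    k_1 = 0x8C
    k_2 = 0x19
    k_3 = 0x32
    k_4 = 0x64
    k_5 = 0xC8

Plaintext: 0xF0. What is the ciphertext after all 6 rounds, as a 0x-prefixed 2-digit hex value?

s_0 = plaintext = 0xF0
s_1 = Round(s_0, k_0) = 0x11
s_2 = Round(s_1, k_1) = 0xB3
s_3 = Round(s_2, k_2) = 0x61
s_4 = Round(s_3, k_3) = 0x0F
s_5 = Round(s_4, k_4) = 0xDE
s_6 = Round(s_5, k_5) = 0x8E

0x8E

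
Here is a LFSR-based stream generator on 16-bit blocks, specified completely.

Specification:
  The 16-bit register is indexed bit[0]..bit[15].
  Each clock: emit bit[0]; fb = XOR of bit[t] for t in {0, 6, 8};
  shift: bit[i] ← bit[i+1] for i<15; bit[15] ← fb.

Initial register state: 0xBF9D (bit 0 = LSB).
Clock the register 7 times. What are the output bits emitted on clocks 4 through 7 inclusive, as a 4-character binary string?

reg_0 = 0xBF9D
clock 1: out=1, reg = 0x5FCE
clock 2: out=0, reg = 0x2FE7
clock 3: out=1, reg = 0x97F3
clock 4: out=1, reg = 0xCBF9
clock 5: out=1, reg = 0xE5FC
clock 6: out=0, reg = 0x72FE
clock 7: out=0, reg = 0xB97F

1100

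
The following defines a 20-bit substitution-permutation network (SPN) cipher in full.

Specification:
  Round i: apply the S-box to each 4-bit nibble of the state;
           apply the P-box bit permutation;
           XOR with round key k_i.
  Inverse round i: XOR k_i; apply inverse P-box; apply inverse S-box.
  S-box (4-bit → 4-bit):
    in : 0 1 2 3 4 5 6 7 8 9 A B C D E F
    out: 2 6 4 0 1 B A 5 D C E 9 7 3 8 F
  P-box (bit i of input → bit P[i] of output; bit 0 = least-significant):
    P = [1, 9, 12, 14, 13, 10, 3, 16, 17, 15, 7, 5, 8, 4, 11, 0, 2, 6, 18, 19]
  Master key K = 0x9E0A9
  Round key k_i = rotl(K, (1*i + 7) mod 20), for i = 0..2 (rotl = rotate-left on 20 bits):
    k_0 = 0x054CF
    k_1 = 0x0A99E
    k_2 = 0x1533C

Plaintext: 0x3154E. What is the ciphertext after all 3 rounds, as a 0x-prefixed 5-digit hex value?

s_0 = plaintext = 0x3154E
s_1 = Round(s_0, k_0) = 0x2BCFF
s_2 = Round(s_1, k_1) = 0x75E15
s_3 = Round(s_2, k_2) = 0x51403

0x51403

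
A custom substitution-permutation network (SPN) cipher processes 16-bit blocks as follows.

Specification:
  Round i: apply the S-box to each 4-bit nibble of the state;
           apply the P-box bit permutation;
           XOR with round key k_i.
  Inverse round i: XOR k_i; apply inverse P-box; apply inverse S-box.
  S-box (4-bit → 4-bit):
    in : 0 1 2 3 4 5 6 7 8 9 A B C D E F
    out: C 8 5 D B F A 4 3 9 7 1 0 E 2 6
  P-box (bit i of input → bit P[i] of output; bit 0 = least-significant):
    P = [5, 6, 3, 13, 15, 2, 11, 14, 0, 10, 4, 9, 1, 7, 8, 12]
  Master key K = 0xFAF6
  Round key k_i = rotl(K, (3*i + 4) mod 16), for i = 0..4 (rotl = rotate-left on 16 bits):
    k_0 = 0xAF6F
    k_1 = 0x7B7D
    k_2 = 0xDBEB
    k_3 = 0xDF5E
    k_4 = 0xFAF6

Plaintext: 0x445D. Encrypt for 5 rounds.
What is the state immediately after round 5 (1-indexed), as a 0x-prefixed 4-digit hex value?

s_0 = plaintext = 0x445D
s_1 = Round(s_0, k_0) = 0x51A0
s_2 = Round(s_1, k_1) = 0xC0F3
s_3 = Round(s_2, k_2) = 0xF1D7
s_4 = Round(s_3, k_3) = 0x94D2
s_5 = Round(s_4, k_4) = 0xA4D9

0xA4D9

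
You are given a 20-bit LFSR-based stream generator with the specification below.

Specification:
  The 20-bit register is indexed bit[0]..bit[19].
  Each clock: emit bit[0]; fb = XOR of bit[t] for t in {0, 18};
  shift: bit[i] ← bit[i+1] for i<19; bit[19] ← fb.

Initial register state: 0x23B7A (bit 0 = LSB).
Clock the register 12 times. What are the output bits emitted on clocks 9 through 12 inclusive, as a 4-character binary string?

reg_0 = 0x23B7A
clock 1: out=0, reg = 0x11DBD
clock 2: out=1, reg = 0x88EDE
clock 3: out=0, reg = 0x4476F
clock 4: out=1, reg = 0x223B7
clock 5: out=1, reg = 0x911DB
clock 6: out=1, reg = 0xC88ED
clock 7: out=1, reg = 0x64476
clock 8: out=0, reg = 0xB223B
clock 9: out=1, reg = 0xD911D
clock 10: out=1, reg = 0x6C88E
clock 11: out=0, reg = 0xB6447
clock 12: out=1, reg = 0xDB223

1101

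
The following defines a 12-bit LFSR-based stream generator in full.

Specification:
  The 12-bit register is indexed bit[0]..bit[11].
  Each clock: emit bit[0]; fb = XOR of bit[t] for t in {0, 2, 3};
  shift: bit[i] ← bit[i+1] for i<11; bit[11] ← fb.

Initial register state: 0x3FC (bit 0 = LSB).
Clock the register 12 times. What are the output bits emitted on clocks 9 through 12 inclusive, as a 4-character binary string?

reg_0 = 0x3FC
clock 1: out=0, reg = 0x1FE
clock 2: out=0, reg = 0x0FF
clock 3: out=1, reg = 0x87F
clock 4: out=1, reg = 0xC3F
clock 5: out=1, reg = 0xE1F
clock 6: out=1, reg = 0xF0F
clock 7: out=1, reg = 0xF87
clock 8: out=1, reg = 0x7C3
clock 9: out=1, reg = 0xBE1
clock 10: out=1, reg = 0xDF0
clock 11: out=0, reg = 0x6F8
clock 12: out=0, reg = 0xB7C

1100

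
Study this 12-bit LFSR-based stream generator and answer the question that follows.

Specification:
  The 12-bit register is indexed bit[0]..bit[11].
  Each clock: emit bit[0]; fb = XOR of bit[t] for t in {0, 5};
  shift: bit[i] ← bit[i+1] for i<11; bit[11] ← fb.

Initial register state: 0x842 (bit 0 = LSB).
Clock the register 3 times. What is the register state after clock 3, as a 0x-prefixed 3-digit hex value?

reg_0 = 0x842
clock 1: out=0, reg = 0x421
clock 2: out=1, reg = 0x210
clock 3: out=0, reg = 0x108

0x108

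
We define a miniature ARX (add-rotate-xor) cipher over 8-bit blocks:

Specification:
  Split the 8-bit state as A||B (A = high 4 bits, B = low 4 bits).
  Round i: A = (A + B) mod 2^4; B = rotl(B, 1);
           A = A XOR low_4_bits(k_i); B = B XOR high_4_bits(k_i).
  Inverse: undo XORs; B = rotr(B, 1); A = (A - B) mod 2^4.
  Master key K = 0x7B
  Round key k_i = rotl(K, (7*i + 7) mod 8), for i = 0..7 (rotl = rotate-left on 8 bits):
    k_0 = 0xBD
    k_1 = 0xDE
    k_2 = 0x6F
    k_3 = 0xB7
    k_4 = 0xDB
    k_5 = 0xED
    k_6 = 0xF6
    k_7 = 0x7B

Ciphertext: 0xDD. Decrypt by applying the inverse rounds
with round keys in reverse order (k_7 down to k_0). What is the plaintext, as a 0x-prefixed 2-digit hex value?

s_0 = ciphertext = 0xDD
s_1 = InvRound(s_0, k_7) = 0x15
s_2 = InvRound(s_1, k_6) = 0x25
s_3 = InvRound(s_2, k_5) = 0x2D
s_4 = InvRound(s_3, k_4) = 0x90
s_5 = InvRound(s_4, k_3) = 0x1D
s_6 = InvRound(s_5, k_2) = 0x1D
s_7 = InvRound(s_6, k_1) = 0xF0
s_8 = InvRound(s_7, k_0) = 0x5D

0x5D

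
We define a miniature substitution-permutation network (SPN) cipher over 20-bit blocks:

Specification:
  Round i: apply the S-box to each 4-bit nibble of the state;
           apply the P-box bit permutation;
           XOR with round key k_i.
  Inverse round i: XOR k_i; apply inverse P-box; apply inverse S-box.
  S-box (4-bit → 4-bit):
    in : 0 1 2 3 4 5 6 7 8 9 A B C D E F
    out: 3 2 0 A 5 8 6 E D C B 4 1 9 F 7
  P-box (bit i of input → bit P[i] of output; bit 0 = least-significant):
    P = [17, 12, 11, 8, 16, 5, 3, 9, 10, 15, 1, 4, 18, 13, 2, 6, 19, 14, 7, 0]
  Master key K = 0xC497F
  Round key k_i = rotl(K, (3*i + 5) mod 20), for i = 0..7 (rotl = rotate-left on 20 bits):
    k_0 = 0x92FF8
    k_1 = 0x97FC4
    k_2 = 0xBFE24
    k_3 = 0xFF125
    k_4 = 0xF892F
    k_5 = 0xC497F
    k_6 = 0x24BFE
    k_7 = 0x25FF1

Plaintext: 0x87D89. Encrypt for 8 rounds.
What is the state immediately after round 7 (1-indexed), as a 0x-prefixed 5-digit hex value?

s_0 = plaintext = 0x87D89
s_1 = Round(s_0, k_0) = 0x00025
s_2 = Round(s_1, k_1) = 0x59AC4
s_3 = Round(s_2, k_2) = 0x87271
s_4 = Round(s_3, k_3) = 0x7C3C8
s_5 = Round(s_4, k_4) = 0x840BE
s_6 = Round(s_5, k_5) = 0x2D4F2
s_7 = Round(s_6, k_6) = 0x74F94
s_8 = Round(s_7, k_7) = 0x4917E

0x74F94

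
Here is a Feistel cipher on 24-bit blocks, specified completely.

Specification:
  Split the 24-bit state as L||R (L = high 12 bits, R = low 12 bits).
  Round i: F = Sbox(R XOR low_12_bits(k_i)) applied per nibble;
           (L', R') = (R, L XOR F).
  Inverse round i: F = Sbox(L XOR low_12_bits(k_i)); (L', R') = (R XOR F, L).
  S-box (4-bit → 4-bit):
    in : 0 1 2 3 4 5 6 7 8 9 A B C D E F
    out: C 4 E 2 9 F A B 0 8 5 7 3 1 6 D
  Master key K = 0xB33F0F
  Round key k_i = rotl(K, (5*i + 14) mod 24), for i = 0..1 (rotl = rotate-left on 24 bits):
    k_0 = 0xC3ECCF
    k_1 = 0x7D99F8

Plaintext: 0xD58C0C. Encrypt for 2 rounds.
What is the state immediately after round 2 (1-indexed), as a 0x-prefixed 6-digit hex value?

s_0 = plaintext = 0xD58C0C
s_1 = Round(s_0, k_0) = 0xC0C16A
s_2 = Round(s_1, k_1) = 0x16AC82

0x16AC82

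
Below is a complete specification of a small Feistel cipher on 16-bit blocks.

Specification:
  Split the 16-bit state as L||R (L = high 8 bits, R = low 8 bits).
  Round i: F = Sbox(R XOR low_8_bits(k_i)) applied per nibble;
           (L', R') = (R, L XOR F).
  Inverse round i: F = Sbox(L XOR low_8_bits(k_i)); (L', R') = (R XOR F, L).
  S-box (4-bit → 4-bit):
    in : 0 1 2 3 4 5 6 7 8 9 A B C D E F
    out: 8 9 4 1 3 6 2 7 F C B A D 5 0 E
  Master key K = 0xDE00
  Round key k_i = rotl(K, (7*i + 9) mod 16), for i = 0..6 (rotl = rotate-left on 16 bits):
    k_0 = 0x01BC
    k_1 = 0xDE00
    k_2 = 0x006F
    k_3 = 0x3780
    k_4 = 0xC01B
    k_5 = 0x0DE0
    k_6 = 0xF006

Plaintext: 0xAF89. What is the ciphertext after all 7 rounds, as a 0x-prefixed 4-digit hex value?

s_0 = plaintext = 0xAF89
s_1 = Round(s_0, k_0) = 0x89B9
s_2 = Round(s_1, k_1) = 0xB925
s_3 = Round(s_2, k_2) = 0x2582
s_4 = Round(s_3, k_3) = 0x82A1
s_5 = Round(s_4, k_4) = 0xA129
s_6 = Round(s_5, k_5) = 0x297D
s_7 = Round(s_6, k_6) = 0x7D53

0x7D53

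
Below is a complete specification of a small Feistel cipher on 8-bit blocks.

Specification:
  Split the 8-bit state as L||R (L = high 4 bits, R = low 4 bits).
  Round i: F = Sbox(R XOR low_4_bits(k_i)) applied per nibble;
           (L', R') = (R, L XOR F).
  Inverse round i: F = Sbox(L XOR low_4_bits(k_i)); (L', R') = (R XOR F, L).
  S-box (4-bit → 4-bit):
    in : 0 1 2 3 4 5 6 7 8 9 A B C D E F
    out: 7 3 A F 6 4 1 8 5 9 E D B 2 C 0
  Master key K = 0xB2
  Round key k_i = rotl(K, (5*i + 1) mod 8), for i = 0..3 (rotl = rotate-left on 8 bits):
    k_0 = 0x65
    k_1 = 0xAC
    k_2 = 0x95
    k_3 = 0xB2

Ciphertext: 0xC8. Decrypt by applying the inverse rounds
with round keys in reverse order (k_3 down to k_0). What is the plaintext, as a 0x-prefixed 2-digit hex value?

s_0 = ciphertext = 0xC8
s_1 = InvRound(s_0, k_3) = 0x4C
s_2 = InvRound(s_1, k_2) = 0xF4
s_3 = InvRound(s_2, k_1) = 0xBF
s_4 = InvRound(s_3, k_0) = 0x3B

0x3B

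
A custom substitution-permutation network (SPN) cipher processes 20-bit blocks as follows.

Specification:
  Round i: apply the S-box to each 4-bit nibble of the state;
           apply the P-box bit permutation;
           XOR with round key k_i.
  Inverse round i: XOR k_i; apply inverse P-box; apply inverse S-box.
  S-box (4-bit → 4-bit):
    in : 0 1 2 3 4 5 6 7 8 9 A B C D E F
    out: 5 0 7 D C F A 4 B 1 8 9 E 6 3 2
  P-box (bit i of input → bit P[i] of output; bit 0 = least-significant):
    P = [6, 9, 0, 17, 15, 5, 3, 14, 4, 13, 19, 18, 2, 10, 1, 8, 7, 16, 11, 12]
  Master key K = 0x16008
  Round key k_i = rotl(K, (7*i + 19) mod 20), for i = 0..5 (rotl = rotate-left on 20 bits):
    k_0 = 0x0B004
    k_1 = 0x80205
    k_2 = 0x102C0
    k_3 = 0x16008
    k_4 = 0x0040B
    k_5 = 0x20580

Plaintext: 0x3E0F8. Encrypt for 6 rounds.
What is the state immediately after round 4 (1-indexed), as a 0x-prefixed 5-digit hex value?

s_0 = plaintext = 0x3E0F8
s_1 = Round(s_0, k_0) = 0xAAEF0
s_2 = Round(s_1, k_1) = 0x83374
s_3 = Round(s_2, k_2) = 0xE135F
s_4 = Round(s_3, k_3) = 0xCA2B0
s_5 = Round(s_4, k_4) = 0x9FD5A
s_6 = Round(s_5, k_5) = 0x8E128

0xCA2B0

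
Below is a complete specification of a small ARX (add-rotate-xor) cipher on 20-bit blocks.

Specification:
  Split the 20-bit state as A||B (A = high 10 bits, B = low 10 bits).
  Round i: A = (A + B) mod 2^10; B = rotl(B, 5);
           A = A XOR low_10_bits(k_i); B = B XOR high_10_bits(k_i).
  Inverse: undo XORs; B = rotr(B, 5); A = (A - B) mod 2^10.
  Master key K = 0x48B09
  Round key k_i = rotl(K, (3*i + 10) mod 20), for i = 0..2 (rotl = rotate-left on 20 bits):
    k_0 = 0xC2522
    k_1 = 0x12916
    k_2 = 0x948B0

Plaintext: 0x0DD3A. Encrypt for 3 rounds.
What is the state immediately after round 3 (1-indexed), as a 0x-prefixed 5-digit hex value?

s_0 = plaintext = 0x0DD3A
s_1 = Round(s_0, k_0) = 0x14C40
s_2 = Round(s_1, k_1) = 0x61448
s_3 = Round(s_2, k_2) = 0x5F750

0x5F750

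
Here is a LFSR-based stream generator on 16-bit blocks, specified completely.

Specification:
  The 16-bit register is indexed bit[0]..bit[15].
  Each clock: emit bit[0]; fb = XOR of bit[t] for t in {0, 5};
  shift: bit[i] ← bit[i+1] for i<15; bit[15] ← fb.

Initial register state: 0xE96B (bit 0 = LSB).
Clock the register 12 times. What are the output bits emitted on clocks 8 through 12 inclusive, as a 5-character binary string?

reg_0 = 0xE96B
clock 1: out=1, reg = 0x74B5
clock 2: out=1, reg = 0x3A5A
clock 3: out=0, reg = 0x1D2D
clock 4: out=1, reg = 0x0E96
clock 5: out=0, reg = 0x074B
clock 6: out=1, reg = 0x83A5
clock 7: out=1, reg = 0x41D2
clock 8: out=0, reg = 0x20E9
clock 9: out=1, reg = 0x1074
clock 10: out=0, reg = 0x883A
clock 11: out=0, reg = 0xC41D
clock 12: out=1, reg = 0xE20E

01001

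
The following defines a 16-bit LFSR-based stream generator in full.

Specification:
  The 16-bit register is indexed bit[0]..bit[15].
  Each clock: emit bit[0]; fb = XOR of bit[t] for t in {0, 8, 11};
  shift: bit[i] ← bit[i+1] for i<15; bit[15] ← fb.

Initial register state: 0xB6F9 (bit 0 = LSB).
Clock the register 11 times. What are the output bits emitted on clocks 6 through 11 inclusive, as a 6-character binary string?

111011

reg_0 = 0xB6F9
clock 1: out=1, reg = 0xDB7C
clock 2: out=0, reg = 0x6DBE
clock 3: out=0, reg = 0x36DF
clock 4: out=1, reg = 0x9B6F
clock 5: out=1, reg = 0xCDB7
clock 6: out=1, reg = 0xE6DB
clock 7: out=1, reg = 0xF36D
clock 8: out=1, reg = 0x79B6
clock 9: out=0, reg = 0x3CDB
clock 10: out=1, reg = 0x1E6D
clock 11: out=1, reg = 0x0F36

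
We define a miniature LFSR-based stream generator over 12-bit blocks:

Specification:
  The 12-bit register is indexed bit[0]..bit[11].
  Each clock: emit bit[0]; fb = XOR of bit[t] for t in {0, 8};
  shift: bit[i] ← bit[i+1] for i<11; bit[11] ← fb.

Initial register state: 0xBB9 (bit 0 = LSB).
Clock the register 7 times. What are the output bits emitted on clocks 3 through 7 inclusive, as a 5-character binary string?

reg_0 = 0xBB9
clock 1: out=1, reg = 0x5DC
clock 2: out=0, reg = 0xAEE
clock 3: out=0, reg = 0x577
clock 4: out=1, reg = 0x2BB
clock 5: out=1, reg = 0x95D
clock 6: out=1, reg = 0x4AE
clock 7: out=0, reg = 0x257

01110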